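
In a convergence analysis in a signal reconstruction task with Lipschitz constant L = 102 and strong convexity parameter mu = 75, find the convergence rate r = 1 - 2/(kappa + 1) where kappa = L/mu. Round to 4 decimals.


Step 1: Compute the condition number.
kappa = L/mu = 102/75 = 1.36
Step 2: Compute the convergence rate.
r = 1 - 2/(kappa + 1) = 1 - 2*mu/(L + mu) = (L - mu)/(L + mu) = 27/177 = 0.1525


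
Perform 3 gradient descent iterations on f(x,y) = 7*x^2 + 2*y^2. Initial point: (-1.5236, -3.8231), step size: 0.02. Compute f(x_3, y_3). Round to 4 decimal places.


Gradient descent on f(x,y) = 7*x^2 + 2*y^2.
Starting point: (-1.5236, -3.8231), alpha = 0.02
Step 1: grad_x = 2*7*-1.5236 = -21.3304, grad_y = 2*2*-3.8231 = -15.2924
  x_1 = -1.5236 - 0.02*-21.3304 = -1.097
  y_1 = -3.8231 - 0.02*-15.2924 = -3.5173
Step 2: grad_x = 2*7*-1.097 = -15.3579, grad_y = 2*2*-3.5173 = -14.069
  x_2 = -1.097 - 0.02*-15.3579 = -0.7898
  y_2 = -3.5173 - 0.02*-14.069 = -3.2359
Step 3: grad_x = 2*7*-0.7898 = -11.0577, grad_y = 2*2*-3.2359 = -12.9435
  x_3 = -0.7898 - 0.02*-11.0577 = -0.5687
  y_3 = -3.2359 - 0.02*-12.9435 = -2.977
f(-0.5687, -2.977) = 7*(-0.5687)^2 + 2*(-2.977)^2 = 19.9889


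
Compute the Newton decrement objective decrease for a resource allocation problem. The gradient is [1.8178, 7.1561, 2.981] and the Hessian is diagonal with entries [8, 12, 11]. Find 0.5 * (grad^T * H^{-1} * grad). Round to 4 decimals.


Step 1: H is diagonal, so H^(-1) * g = [0.2272, 0.5963, 0.271].
Step 2: g^T H^(-1) g = sum_i g_i^2 / H_ii
  = (1.8178)^2/8 + (7.1561)^2/12 + (2.981)^2/11
  = 0.413 + 4.2675 + 0.8079 = 5.4884
Step 3: Objective decrease = 0.5 * g^T H^(-1) g = 2.7442


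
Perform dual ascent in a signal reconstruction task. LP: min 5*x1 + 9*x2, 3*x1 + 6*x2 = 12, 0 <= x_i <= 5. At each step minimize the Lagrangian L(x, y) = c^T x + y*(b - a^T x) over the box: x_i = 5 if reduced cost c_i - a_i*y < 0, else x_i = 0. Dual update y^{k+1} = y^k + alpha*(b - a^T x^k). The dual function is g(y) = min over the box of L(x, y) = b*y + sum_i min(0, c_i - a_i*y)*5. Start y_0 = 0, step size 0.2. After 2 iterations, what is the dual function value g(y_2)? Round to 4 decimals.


Dual ascent for LP: min 5*x1 + 9*x2, 3*x1 + 6*x2 = 12, 0 <= x_i <= 5
Step 1: y^k = 0.0, reduced costs: (5.0, 9.0)
  x^k = (0.0, 0.0), subgradient = b - a^T x = 12.0
  y^{k+1} = 0.0 + 0.2*12.0 = 2.4
Step 2: y^k = 2.4, reduced costs: (-2.2, -5.4)
  x^k = (5.0, 5.0), subgradient = b - a^T x = -33.0
  y^{k+1} = 2.4 + 0.2*-33.0 = -4.2
Dual objective at y_2 = -4.2: reduced costs (17.6, 34.2), box minimizer x = (0.0, 0.0)
g(y_2) = b*y + (c1 - a1*y)*x1 + (c2 - a2*y)*x2 = 12*(-4.2) + 17.6*0.0 + 34.2*0.0 = -50.4 + 0.0 + 0.0 = -50.4


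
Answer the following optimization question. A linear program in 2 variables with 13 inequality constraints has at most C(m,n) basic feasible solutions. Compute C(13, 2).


Each vertex corresponds to some choice of n active constraints out of m, so the number of vertices is at most C(m, n) = m! / (n!(m-n)!).
m = 13, n = 2
Numerator: 13 * 12
Denominator: 2! = 2
C(13, 2) = 78


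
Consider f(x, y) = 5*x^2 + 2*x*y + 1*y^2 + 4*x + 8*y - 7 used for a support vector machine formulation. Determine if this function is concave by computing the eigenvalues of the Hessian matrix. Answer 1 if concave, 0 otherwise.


The Hessian of f(x,y) = 5*x^2 + 2*x*y + 1*y^2 + 4*x + 8*y - 7 is:
H = [[10, 2], [2, 2]]
Trace = 10 + 2 = 12
Determinant = 10*2 - (2)^2 = 16
Discriminant = (12)^2 - 4*16 = 80.0
Eigenvalues: lambda_1 = 1.5279, lambda_2 = 10.4721
The function is not concave.

0


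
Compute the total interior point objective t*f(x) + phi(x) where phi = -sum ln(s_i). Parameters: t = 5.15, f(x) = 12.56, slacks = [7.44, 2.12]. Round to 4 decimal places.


Step 1: Compute log-barrier.
ln values: [2.0069, 0.7514]
phi = -(2.0069 + 0.7514) = -2.7583
Step 2: Compute augmented objective.
t*f(x) = 5.15*12.56 = 64.684
Total = 64.684 - 2.7583 = 61.9257


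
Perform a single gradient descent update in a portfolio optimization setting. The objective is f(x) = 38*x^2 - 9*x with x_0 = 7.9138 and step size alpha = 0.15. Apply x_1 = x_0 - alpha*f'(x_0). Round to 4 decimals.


We compute the gradient at x_0 and apply the update.
f'(x) = 76*x - 9
f'(7.9138) = 76*7.9138 - 9 = 592.4488
x_1 = 7.9138 - 0.15*592.4488 = -80.9535


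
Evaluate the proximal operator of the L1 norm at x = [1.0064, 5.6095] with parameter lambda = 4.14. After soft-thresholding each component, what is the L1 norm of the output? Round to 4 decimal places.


Soft-thresholding with lambda = 4.14:
prox(1.0064) = sign(1.0064)*max(|1.0064| - 4.14, 0) = 0.0
prox(5.6095) = sign(5.6095)*max(|5.6095| - 4.14, 0) = 1.4695
prox(x) = [0.0, 1.4695]
||prox(x)||_1 = 0.0 + 1.4695 = 1.4695


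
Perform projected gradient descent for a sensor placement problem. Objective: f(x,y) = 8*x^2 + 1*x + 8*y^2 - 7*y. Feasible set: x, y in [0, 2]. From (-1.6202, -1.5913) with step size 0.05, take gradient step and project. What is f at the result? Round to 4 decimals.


Step 1: Compute gradient at (-1.6202, -1.5913).
grad_x = 2*8*-1.6202 + 1 = -24.9232
grad_y = 2*8*-1.5913 - 7 = -32.4608
Step 2: Gradient step.
x_raw = -1.6202 - 0.05*-24.9232 = -0.374
y_raw = -1.5913 - 0.05*-32.4608 = 0.0317
Step 3: Project onto [0, 2].
x_proj = clip(-0.374) = 0.0
y_proj = clip(0.0317) = 0.0317
Step 4: Evaluate f.
f(0.0, 0.0317) = -0.2141


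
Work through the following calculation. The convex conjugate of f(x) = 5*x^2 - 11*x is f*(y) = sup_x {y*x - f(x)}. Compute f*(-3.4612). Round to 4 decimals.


f*(y) = sup_x {y*x - a*x^2 - b*x} = sup_x {(y-b)*x - a*x^2}
FOC: (y - b) - 2a*x = 0 => x* = (y - b)/(2a)
x* = (-3.4612 + 11)/(2*5) = 0.7539
f*(-3.4612) = (y-b)^2/(4a) = (-3.4612 + 11)^2/(4*5)
= 56.8335/20 = 2.8417


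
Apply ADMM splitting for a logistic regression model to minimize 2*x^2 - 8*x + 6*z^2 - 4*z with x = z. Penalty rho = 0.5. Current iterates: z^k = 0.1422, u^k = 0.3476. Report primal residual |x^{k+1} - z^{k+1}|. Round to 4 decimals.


ADMM iteration with rho = 0.5, z^k = 0.1422, u^k = 0.3476
Step 1: x-update.
Minimize 2*x^2 - 8*x + (0.5/2)*(x - 0.1422 + 0.3476)^2
FOC: (2*2 + 0.5)*x = 8 + 0.5*(0.1422 - 0.3476)
x^{k+1} = 1.755
Step 2: z-update.
Minimize 6*z^2 - 4*z + (0.5/2)*(1.755 - z + 0.3476)^2
FOC: (2*6 + 0.5)*z = 4 + 0.5*(1.755 + 0.3476)
z^{k+1} = 0.4041
Step 3: u-update.
u^{k+1} = 0.3476 + 1.755 - 0.4041 = 1.6985
Step 4: Primal residual = |1.755 - 0.4041| = 1.3509


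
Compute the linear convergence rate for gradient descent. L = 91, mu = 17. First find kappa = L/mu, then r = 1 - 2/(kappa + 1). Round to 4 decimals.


Step 1: Compute the condition number.
kappa = L/mu = 91/17 = 5.3529
Step 2: Compute the convergence rate.
r = 1 - 2/(kappa + 1) = 1 - 2*mu/(L + mu) = (L - mu)/(L + mu) = 74/108 = 0.6852


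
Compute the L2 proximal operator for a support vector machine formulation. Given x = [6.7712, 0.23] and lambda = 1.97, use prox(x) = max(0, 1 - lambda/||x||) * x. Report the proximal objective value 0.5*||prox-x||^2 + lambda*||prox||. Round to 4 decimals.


Step 1: Compute ||x||.
||x|| = 6.7751
Step 2: Compute scaling factor.
scale = max(0, 1 - 1.97/6.7751) = 0.7092
Step 3: prox(x) = [4.8023, 0.1631]
||prox(x)|| = 4.8051
Step 4: Proximal objective.
0.5*||prox-x||^2 = 1.9405
lambda*||prox|| = 9.466
Total = 11.4065


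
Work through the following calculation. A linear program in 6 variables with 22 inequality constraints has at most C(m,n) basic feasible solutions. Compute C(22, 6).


Each vertex corresponds to some choice of n active constraints out of m, so the number of vertices is at most C(m, n) = m! / (n!(m-n)!).
m = 22, n = 6
Numerator: 22 * 21 * 20 * 19 * 18 * 17
Denominator: 6! = 720
C(22, 6) = 74613


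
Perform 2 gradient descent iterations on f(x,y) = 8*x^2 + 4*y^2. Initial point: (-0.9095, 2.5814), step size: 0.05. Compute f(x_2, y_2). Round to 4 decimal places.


Gradient descent on f(x,y) = 8*x^2 + 4*y^2.
Starting point: (-0.9095, 2.5814), alpha = 0.05
Step 1: grad_x = 2*8*-0.9095 = -14.552, grad_y = 2*4*2.5814 = 20.6512
  x_1 = -0.9095 - 0.05*-14.552 = -0.1819
  y_1 = 2.5814 - 0.05*20.6512 = 1.5488
Step 2: grad_x = 2*8*-0.1819 = -2.9104, grad_y = 2*4*1.5488 = 12.3907
  x_2 = -0.1819 - 0.05*-2.9104 = -0.0364
  y_2 = 1.5488 - 0.05*12.3907 = 0.9293
f(-0.0364, 0.9293) = 8*(-0.0364)^2 + 4*0.9293^2 = 3.465


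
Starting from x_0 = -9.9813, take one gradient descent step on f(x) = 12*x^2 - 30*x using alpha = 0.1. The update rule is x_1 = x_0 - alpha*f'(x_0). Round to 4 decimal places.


We compute the gradient at x_0 and apply the update.
f'(x) = 24*x - 30
f'(-9.9813) = 24*-9.9813 - 30 = -269.5512
x_1 = -9.9813 - 0.1*-269.5512 = 16.9738


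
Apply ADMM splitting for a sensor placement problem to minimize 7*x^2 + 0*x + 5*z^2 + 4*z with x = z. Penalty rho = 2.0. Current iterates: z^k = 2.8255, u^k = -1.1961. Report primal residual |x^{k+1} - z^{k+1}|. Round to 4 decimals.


ADMM iteration with rho = 2.0, z^k = 2.8255, u^k = -1.1961
Step 1: x-update.
Minimize 7*x^2 + 0*x + (2.0/2)*(x - 2.8255 - 1.1961)^2
FOC: (2*7 + 2.0)*x = 0 + 2.0*(2.8255 + 1.1961)
x^{k+1} = 0.5027
Step 2: z-update.
Minimize 5*z^2 + 4*z + (2.0/2)*(0.5027 - z - 1.1961)^2
FOC: (2*5 + 2.0)*z = -4 + 2.0*(0.5027 - 1.1961)
z^{k+1} = -0.4489
Step 3: u-update.
u^{k+1} = -1.1961 + 0.5027 + 0.4489 = -0.2445
Step 4: Primal residual = |0.5027 + 0.4489| = 0.9516


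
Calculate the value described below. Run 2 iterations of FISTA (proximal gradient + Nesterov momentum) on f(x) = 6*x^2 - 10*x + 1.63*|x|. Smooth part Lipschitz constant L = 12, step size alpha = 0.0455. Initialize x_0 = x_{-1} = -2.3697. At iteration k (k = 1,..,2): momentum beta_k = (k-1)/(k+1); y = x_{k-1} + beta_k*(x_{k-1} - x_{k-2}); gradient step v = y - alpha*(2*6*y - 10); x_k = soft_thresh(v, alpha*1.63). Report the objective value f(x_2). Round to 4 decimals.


FISTA on f(x) = 6*x^2 - 10*x + 1.63*|x|
L = 12, alpha = 0.0455
Iteration 1: beta = 0.0, y = -2.3697 + 0.0*(-2.3697 + 2.3697) = -2.3697
  grad(y) = -38.4364, v = y - alpha*grad = -0.6208
  prox(v) = soft_thresh(-0.6208, 0.0742) = -0.5467
Iteration 2: beta = 0.3333, y = -0.5467 + 0.3333*(-0.5467 + 2.3697) = 0.061
  grad(y) = -9.2681, v = y - alpha*grad = 0.4827
  prox(v) = soft_thresh(0.4827, 0.0742) = 0.4085
f(x_2) = 6*0.4085^2 - 10*0.4085 + 1.63*|0.4085| = -2.418


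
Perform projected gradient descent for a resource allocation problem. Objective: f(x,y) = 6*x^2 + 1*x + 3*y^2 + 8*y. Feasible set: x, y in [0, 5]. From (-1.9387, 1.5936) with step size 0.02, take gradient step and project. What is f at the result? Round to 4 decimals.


Step 1: Compute gradient at (-1.9387, 1.5936).
grad_x = 2*6*-1.9387 + 1 = -22.2644
grad_y = 2*3*1.5936 + 8 = 17.5616
Step 2: Gradient step.
x_raw = -1.9387 - 0.02*-22.2644 = -1.4934
y_raw = 1.5936 - 0.02*17.5616 = 1.2424
Step 3: Project onto [0, 5].
x_proj = clip(-1.4934) = 0.0
y_proj = clip(1.2424) = 1.2424
Step 4: Evaluate f.
f(0.0, 1.2424) = 14.5694


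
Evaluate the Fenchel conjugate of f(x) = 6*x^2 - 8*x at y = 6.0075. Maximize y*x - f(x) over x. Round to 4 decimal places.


f*(y) = sup_x {y*x - a*x^2 - b*x} = sup_x {(y-b)*x - a*x^2}
FOC: (y - b) - 2a*x = 0 => x* = (y - b)/(2a)
x* = (6.0075 + 8)/(2*6) = 1.1673
f*(6.0075) = (y-b)^2/(4a) = (6.0075 + 8)^2/(4*6)
= 196.2101/24 = 8.1754


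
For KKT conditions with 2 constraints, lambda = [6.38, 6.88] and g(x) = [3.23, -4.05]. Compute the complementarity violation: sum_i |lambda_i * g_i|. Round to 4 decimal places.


KKT complementary slackness check:
lambda_1 * g_1 = 6.38 * 3.23 = 20.6074
lambda_2 * g_2 = 6.88 * -4.05 = -27.864
Total violation = 20.6074 + 27.864 = 48.4714


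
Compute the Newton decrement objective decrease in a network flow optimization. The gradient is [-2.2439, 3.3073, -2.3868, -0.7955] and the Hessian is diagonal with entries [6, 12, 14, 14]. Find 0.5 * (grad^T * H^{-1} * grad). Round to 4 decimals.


Step 1: H is diagonal, so H^(-1) * g = [-0.374, 0.2756, -0.1705, -0.0568].
Step 2: g^T H^(-1) g = sum_i g_i^2 / H_ii
  = (-2.2439)^2/6 + (3.3073)^2/12 + (-2.3868)^2/14 + (-0.7955)^2/14
  = 0.8392 + 0.9115 + 0.4069 + 0.0452 = 2.2028
Step 3: Objective decrease = 0.5 * g^T H^(-1) g = 1.1014


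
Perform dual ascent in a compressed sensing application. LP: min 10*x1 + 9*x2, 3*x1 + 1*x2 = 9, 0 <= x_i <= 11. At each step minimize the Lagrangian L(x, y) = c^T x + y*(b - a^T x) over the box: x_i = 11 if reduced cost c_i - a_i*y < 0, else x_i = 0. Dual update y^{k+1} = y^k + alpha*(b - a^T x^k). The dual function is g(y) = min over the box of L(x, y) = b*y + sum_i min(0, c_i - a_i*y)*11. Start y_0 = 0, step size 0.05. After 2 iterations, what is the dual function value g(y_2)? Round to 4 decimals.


Dual ascent for LP: min 10*x1 + 9*x2, 3*x1 + 1*x2 = 9, 0 <= x_i <= 11
Step 1: y^k = 0.0, reduced costs: (10.0, 9.0)
  x^k = (0.0, 0.0), subgradient = b - a^T x = 9.0
  y^{k+1} = 0.0 + 0.05*9.0 = 0.45
Step 2: y^k = 0.45, reduced costs: (8.65, 8.55)
  x^k = (0.0, 0.0), subgradient = b - a^T x = 9.0
  y^{k+1} = 0.45 + 0.05*9.0 = 0.9
Dual objective at y_2 = 0.9: reduced costs (7.3, 8.1), box minimizer x = (0.0, 0.0)
g(y_2) = b*y + (c1 - a1*y)*x1 + (c2 - a2*y)*x2 = 9*0.9 + 7.3*0.0 + 8.1*0.0 = 8.1 + 0.0 + 0.0 = 8.1


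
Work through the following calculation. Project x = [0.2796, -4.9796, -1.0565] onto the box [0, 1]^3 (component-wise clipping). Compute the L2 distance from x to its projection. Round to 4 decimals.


Project each component onto [0, 1].
clip(0.2796) = 0.2796, clip(-4.9796) = 0.0, clip(-1.0565) = 0.0
Projection = [0.2796, 0.0, 0.0]
Squared diffs: [0.0, 24.7964, 1.1162]
Distance = sqrt(25.9126) = 5.0904


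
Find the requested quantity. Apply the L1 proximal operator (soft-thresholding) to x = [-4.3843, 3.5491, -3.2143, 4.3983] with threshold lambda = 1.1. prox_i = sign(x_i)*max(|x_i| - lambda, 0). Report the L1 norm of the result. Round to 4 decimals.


Soft-thresholding with lambda = 1.1:
prox(-4.3843) = sign(-4.3843)*max(|-4.3843| - 1.1, 0) = -3.2843
prox(3.5491) = sign(3.5491)*max(|3.5491| - 1.1, 0) = 2.4491
prox(-3.2143) = sign(-3.2143)*max(|-3.2143| - 1.1, 0) = -2.1143
prox(4.3983) = sign(4.3983)*max(|4.3983| - 1.1, 0) = 3.2983
prox(x) = [-3.2843, 2.4491, -2.1143, 3.2983]
||prox(x)||_1 = 3.2843 + 2.4491 + 2.1143 + 3.2983 = 11.146


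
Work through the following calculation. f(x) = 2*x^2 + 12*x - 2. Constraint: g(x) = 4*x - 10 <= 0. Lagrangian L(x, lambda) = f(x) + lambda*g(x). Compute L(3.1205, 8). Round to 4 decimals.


Step 1: Evaluate f(x).
f(3.1205) = 2*3.1205^2 + 12*3.1205 - 2 = 54.921
Step 2: Evaluate g(x).
g(3.1205) = 4*3.1205 - 10 = 2.482
Step 3: Compute Lagrangian.
L = 54.921 + 8*2.482 = 74.777


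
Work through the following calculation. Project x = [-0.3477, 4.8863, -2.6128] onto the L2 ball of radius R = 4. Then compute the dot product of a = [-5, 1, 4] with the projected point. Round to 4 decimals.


Step 1: Compute ||x|| (intermediates to 6 decimals).
||x|| = sqrt((-0.3477)^2 + 4.8863^2 + (-2.6128)^2) = 5.551896
Step 2: Project.
Since ||x|| > R, scale = R/||x|| = 4/5.551896 = 0.720475, proj(x) = scale * x
proj(x) = [-0.250509, 3.520457, -1.882457]
Step 3: Dot product.
a^T * proj(x) = -5*(-0.250509) + 1*3.520457 + 4*(-1.882457) = -2.7568


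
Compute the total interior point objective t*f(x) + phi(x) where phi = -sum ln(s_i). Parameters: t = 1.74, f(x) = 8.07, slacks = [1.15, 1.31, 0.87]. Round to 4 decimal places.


Step 1: Compute log-barrier.
ln values: [0.1398, 0.27, -0.1393]
phi = -(0.1398 + 0.27 - 0.1393) = -0.2705
Step 2: Compute augmented objective.
t*f(x) = 1.74*8.07 = 14.0418
Total = 14.0418 - 0.2705 = 13.7713


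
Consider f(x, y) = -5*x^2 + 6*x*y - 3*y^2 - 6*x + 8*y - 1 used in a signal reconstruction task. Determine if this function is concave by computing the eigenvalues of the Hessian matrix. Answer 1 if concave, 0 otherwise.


The Hessian of f(x,y) = -5*x^2 + 6*x*y - 3*y^2 - 6*x + 8*y - 1 is:
H = [[-10, 6], [6, -6]]
Trace = -10 - 6 = -16
Determinant = -10*-6 - (6)^2 = 24
Discriminant = (-16)^2 - 4*24 = 160.0
Eigenvalues: lambda_1 = -14.3246, lambda_2 = -1.6754
The function is concave.

1


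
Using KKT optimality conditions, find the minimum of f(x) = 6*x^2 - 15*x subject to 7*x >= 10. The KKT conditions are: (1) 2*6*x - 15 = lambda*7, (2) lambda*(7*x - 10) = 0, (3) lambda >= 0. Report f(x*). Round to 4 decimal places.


Step 1: Try lambda = 0 (constraint inactive).
x_unc = 15/(2*6) = 1.25
Check: 7*1.25 = 8.75 < 10 -- violated!
Step 2: Constraint must be active: 7*x = 10
x* = 10/7 = 1.4286 (rounded; the exact value 10/7 is used below)
lambda = (2*6*(10/7) - 15)/7 = 0.3061
Step 3: Compute optimal value.
f(x*) = 6*(10/7)^2 - 15*(10/7) = -9.1837


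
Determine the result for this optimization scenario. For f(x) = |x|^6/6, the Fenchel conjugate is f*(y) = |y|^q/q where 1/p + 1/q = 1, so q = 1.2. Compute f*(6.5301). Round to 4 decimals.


The conjugate exponent q satisfies 1/p + 1/q = 1.
p = 6, so q = 6/(6 - 1) = 1.2
|y|^q = 6.5301^1.2 = 9.5039
f*(6.5301) = 9.5039 / 1.2 = 7.92


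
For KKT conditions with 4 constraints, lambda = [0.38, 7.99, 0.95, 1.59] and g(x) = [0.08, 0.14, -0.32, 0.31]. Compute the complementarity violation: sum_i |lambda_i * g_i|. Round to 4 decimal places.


KKT complementary slackness check:
lambda_1 * g_1 = 0.38 * 0.08 = 0.0304
lambda_2 * g_2 = 7.99 * 0.14 = 1.1186
lambda_3 * g_3 = 0.95 * -0.32 = -0.304
lambda_4 * g_4 = 1.59 * 0.31 = 0.4929
Total violation = 0.0304 + 1.1186 + 0.304 + 0.4929 = 1.9459


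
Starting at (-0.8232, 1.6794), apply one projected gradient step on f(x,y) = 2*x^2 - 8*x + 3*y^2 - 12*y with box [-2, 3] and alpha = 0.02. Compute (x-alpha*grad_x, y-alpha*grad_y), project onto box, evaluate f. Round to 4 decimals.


Step 1: Compute gradient at (-0.8232, 1.6794).
grad_x = 2*2*-0.8232 - 8 = -11.2928
grad_y = 2*3*1.6794 - 12 = -1.9236
Step 2: Gradient step.
x_raw = -0.8232 - 0.02*-11.2928 = -0.5973
y_raw = 1.6794 - 0.02*-1.9236 = 1.7179
Step 3: Project onto [-2, 3].
x_proj = clip(-0.5973) = -0.5973
y_proj = clip(1.7179) = 1.7179
Step 4: Evaluate f.
f(-0.5973, 1.7179) = -6.2688


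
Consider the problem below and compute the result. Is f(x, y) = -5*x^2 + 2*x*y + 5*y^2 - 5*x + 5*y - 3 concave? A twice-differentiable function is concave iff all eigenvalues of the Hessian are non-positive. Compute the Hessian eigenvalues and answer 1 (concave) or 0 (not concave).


The Hessian of f(x,y) = -5*x^2 + 2*x*y + 5*y^2 - 5*x + 5*y - 3 is:
H = [[-10, 2], [2, 10]]
Trace = -10 + 10 = 0
Determinant = -10*10 - (2)^2 = -104
Discriminant = (0)^2 - 4*-104 = 416.0
Eigenvalues: lambda_1 = -10.198, lambda_2 = 10.198
The function is not concave.

0


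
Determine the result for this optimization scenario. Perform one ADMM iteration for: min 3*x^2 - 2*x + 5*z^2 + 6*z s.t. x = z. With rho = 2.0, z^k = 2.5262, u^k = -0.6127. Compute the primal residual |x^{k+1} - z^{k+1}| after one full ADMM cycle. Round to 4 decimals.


ADMM iteration with rho = 2.0, z^k = 2.5262, u^k = -0.6127
Step 1: x-update.
Minimize 3*x^2 - 2*x + (2.0/2)*(x - 2.5262 - 0.6127)^2
FOC: (2*3 + 2.0)*x = 2 + 2.0*(2.5262 + 0.6127)
x^{k+1} = 1.0347
Step 2: z-update.
Minimize 5*z^2 + 6*z + (2.0/2)*(1.0347 - z - 0.6127)^2
FOC: (2*5 + 2.0)*z = -6 + 2.0*(1.0347 - 0.6127)
z^{k+1} = -0.4297
Step 3: u-update.
u^{k+1} = -0.6127 + 1.0347 + 0.4297 = 0.8517
Step 4: Primal residual = |1.0347 + 0.4297| = 1.4644


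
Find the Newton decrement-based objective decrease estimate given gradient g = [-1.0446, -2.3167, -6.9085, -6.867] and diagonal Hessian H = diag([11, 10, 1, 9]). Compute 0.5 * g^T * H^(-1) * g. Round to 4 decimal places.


Step 1: H is diagonal, so H^(-1) * g = [-0.095, -0.2317, -6.9085, -0.763].
Step 2: g^T H^(-1) g = sum_i g_i^2 / H_ii
  = (-1.0446)^2/11 + (-2.3167)^2/10 + (-6.9085)^2/1 + (-6.867)^2/9
  = 0.0992 + 0.5367 + 47.7274 + 5.2395 = 53.6028
Step 3: Objective decrease = 0.5 * g^T H^(-1) g = 26.8014


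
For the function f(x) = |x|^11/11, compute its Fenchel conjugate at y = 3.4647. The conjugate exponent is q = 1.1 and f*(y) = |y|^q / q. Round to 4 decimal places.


The conjugate exponent q satisfies 1/p + 1/q = 1.
p = 11, so q = 11/(11 - 1) = 1.1
|y|^q = 3.4647^1.1 = 3.9231
f*(3.4647) = 3.9231 / 1.1 = 3.5665


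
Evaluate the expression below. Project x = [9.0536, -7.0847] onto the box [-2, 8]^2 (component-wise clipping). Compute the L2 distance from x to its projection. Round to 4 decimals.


Project each component onto [-2, 8].
clip(9.0536) = 8.0, clip(-7.0847) = -2.0
Projection = [8.0, -2.0]
Squared diffs: [1.1101, 25.8542]
Distance = sqrt(26.9643) = 5.1927


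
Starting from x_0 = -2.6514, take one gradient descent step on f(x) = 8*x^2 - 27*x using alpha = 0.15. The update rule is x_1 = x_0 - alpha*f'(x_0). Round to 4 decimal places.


We compute the gradient at x_0 and apply the update.
f'(x) = 16*x - 27
f'(-2.6514) = 16*-2.6514 - 27 = -69.4224
x_1 = -2.6514 - 0.15*-69.4224 = 7.762


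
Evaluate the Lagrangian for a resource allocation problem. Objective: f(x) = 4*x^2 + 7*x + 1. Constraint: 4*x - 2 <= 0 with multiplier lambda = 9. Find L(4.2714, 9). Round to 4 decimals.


Step 1: Evaluate f(x).
f(4.2714) = 4*4.2714^2 + 7*4.2714 + 1 = 103.8792
Step 2: Evaluate g(x).
g(4.2714) = 4*4.2714 - 2 = 15.0856
Step 3: Compute Lagrangian.
L = 103.8792 + 9*15.0856 = 239.6496


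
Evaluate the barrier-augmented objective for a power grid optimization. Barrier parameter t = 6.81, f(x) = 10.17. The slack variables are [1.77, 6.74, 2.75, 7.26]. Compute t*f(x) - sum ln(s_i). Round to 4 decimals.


Step 1: Compute log-barrier.
ln values: [0.571, 1.9081, 1.0116, 1.9824]
phi = -(0.571 + 1.9081 + 1.0116 + 1.9824) = -5.473
Step 2: Compute augmented objective.
t*f(x) = 6.81*10.17 = 69.2577
Total = 69.2577 - 5.473 = 63.7847


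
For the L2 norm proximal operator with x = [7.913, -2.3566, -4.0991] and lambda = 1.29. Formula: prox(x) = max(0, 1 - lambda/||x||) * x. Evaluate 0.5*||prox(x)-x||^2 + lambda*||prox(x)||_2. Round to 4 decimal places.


Step 1: Compute ||x||.
||x|| = 9.218
Step 2: Compute scaling factor.
scale = max(0, 1 - 1.29/9.218) = 0.8601
Step 3: prox(x) = [6.8056, -2.0268, -3.5255]
||prox(x)|| = 7.928
Step 4: Proximal objective.
0.5*||prox-x||^2 = 0.8321
lambda*||prox|| = 10.2271
Total = 11.0592


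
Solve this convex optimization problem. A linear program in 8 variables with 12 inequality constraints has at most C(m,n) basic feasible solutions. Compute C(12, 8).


Each vertex corresponds to some choice of n active constraints out of m, so the number of vertices is at most C(m, n) = m! / (n!(m-n)!).
m = 12, n = 8
Numerator: 12 * 11 * 10 * 9 * 8 * 7 * 6 * 5
Denominator: 8! = 40320
C(12, 8) = 495


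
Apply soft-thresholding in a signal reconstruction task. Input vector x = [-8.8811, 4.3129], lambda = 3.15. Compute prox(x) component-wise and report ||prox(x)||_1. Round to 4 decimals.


Soft-thresholding with lambda = 3.15:
prox(-8.8811) = sign(-8.8811)*max(|-8.8811| - 3.15, 0) = -5.7311
prox(4.3129) = sign(4.3129)*max(|4.3129| - 3.15, 0) = 1.1629
prox(x) = [-5.7311, 1.1629]
||prox(x)||_1 = 5.7311 + 1.1629 = 6.894


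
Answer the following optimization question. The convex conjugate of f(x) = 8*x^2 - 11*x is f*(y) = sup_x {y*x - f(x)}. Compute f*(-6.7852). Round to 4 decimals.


f*(y) = sup_x {y*x - a*x^2 - b*x} = sup_x {(y-b)*x - a*x^2}
FOC: (y - b) - 2a*x = 0 => x* = (y - b)/(2a)
x* = (-6.7852 + 11)/(2*8) = 0.2634
f*(-6.7852) = (y-b)^2/(4a) = (-6.7852 + 11)^2/(4*8)
= 17.7645/32 = 0.5551


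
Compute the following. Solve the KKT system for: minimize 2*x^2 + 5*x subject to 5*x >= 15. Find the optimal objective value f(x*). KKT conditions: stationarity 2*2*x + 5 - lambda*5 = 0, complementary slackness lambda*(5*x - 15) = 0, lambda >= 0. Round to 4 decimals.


Step 1: Try lambda = 0 (constraint inactive).
x_unc = -5/(2*2) = -1.25
Check: 5*-1.25 = -6.25 < 15 -- violated!
Step 2: Constraint must be active: 5*x = 15
x* = 15/5 = 3.0
lambda = (2*2*3.0 + 5)/5 = 3.4
Step 3: Compute optimal value.
f(x*) = 2*3.0^2 + 5*3.0 = 33.0


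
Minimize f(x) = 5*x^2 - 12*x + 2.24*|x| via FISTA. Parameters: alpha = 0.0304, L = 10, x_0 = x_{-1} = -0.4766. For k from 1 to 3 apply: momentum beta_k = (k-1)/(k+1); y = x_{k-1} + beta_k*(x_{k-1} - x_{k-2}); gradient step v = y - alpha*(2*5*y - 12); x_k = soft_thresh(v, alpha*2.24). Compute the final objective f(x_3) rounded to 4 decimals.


FISTA on f(x) = 5*x^2 - 12*x + 2.24*|x|
L = 10, alpha = 0.0304
Iteration 1: beta = 0.0, y = -0.4766 + 0.0*(-0.4766 + 0.4766) = -0.4766
  grad(y) = -16.766, v = y - alpha*grad = 0.0331
  prox(v) = soft_thresh(0.0331, 0.0681) = 0.0
Iteration 2: beta = 0.3333, y = 0.0 + 0.3333*(0.0 + 0.4766) = 0.1589
  grad(y) = -10.4113, v = y - alpha*grad = 0.4754
  prox(v) = soft_thresh(0.4754, 0.0681) = 0.4073
Iteration 3: beta = 0.5, y = 0.4073 + 0.5*(0.4073 - 0.0) = 0.6109
  grad(y) = -5.8909, v = y - alpha*grad = 0.79
  prox(v) = soft_thresh(0.79, 0.0681) = 0.7219
f(x_3) = 5*0.7219^2 - 12*0.7219 + 2.24*|0.7219| = -4.44


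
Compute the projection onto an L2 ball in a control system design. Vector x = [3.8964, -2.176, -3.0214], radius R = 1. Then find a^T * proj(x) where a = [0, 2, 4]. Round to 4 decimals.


Step 1: Compute ||x|| (intermediates to 6 decimals).
||x|| = sqrt(3.8964^2 + (-2.176)^2 + (-3.0214)^2) = 5.389412
Step 2: Project.
Since ||x|| > R, scale = R/||x|| = 1/5.389412 = 0.185549, proj(x) = scale * x
proj(x) = [0.722973, -0.403755, -0.560618]
Step 3: Dot product.
a^T * proj(x) = 0*0.722973 + 2*(-0.403755) + 4*(-0.560618) = -3.05


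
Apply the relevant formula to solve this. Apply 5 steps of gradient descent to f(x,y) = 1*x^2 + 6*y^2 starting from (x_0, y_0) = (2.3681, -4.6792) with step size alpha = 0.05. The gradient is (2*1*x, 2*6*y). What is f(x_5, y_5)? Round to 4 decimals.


Gradient descent on f(x,y) = 1*x^2 + 6*y^2.
Starting point: (2.3681, -4.6792), alpha = 0.05
Step 1: grad_x = 2*1*2.3681 = 4.7362, grad_y = 2*6*-4.6792 = -56.1504
  x_1 = 2.3681 - 0.05*4.7362 = 2.1313
  y_1 = -4.6792 - 0.05*-56.1504 = -1.8717
Step 2: grad_x = 2*1*2.1313 = 4.2626, grad_y = 2*6*-1.8717 = -22.4602
  x_2 = 2.1313 - 0.05*4.2626 = 1.9182
  y_2 = -1.8717 - 0.05*-22.4602 = -0.7487
Step 3: grad_x = 2*1*1.9182 = 3.8363, grad_y = 2*6*-0.7487 = -8.9841
  x_3 = 1.9182 - 0.05*3.8363 = 1.7263
  y_3 = -0.7487 - 0.05*-8.9841 = -0.2995
Step 4: grad_x = 2*1*1.7263 = 3.4527, grad_y = 2*6*-0.2995 = -3.5936
  x_4 = 1.7263 - 0.05*3.4527 = 1.5537
  y_4 = -0.2995 - 0.05*-3.5936 = -0.1198
Step 5: grad_x = 2*1*1.5537 = 3.1074, grad_y = 2*6*-0.1198 = -1.4375
  x_5 = 1.5537 - 0.05*3.1074 = 1.3983
  y_5 = -0.1198 - 0.05*-1.4375 = -0.0479
f(1.3983, -0.0479) = 1*1.3983^2 + 6*(-0.0479)^2 = 1.9691


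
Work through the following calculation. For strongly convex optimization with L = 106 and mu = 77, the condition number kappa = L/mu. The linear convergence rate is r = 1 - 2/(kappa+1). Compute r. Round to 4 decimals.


Step 1: Compute the condition number.
kappa = L/mu = 106/77 = 1.3766
Step 2: Compute the convergence rate.
r = 1 - 2/(kappa + 1) = 1 - 2*mu/(L + mu) = (L - mu)/(L + mu) = 29/183 = 0.1585


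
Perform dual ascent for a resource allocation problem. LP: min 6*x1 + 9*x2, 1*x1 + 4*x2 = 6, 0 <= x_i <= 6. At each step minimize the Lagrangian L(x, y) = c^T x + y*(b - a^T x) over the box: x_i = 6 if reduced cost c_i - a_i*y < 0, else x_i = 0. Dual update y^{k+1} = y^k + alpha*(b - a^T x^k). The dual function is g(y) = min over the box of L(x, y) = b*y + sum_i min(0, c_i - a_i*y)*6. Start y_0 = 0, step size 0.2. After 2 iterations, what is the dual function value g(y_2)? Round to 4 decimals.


Dual ascent for LP: min 6*x1 + 9*x2, 1*x1 + 4*x2 = 6, 0 <= x_i <= 6
Step 1: y^k = 0.0, reduced costs: (6.0, 9.0)
  x^k = (0.0, 0.0), subgradient = b - a^T x = 6.0
  y^{k+1} = 0.0 + 0.2*6.0 = 1.2
Step 2: y^k = 1.2, reduced costs: (4.8, 4.2)
  x^k = (0.0, 0.0), subgradient = b - a^T x = 6.0
  y^{k+1} = 1.2 + 0.2*6.0 = 2.4
Dual objective at y_2 = 2.4: reduced costs (3.6, -0.6), box minimizer x = (0.0, 6.0)
g(y_2) = b*y + (c1 - a1*y)*x1 + (c2 - a2*y)*x2 = 6*2.4 + 3.6*0.0 + (-0.6)*6.0 = 14.4 + 0.0 - 3.6 = 10.8


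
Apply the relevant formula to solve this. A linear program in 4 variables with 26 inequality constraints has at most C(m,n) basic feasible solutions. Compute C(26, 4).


Each vertex corresponds to some choice of n active constraints out of m, so the number of vertices is at most C(m, n) = m! / (n!(m-n)!).
m = 26, n = 4
Numerator: 26 * 25 * 24 * 23
Denominator: 4! = 24
C(26, 4) = 14950


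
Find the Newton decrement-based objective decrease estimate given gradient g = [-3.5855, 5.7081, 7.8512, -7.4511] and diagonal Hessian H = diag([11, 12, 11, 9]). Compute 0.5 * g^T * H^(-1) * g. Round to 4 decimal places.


Step 1: H is diagonal, so H^(-1) * g = [-0.326, 0.4757, 0.7137, -0.8279].
Step 2: g^T H^(-1) g = sum_i g_i^2 / H_ii
  = (-3.5855)^2/11 + (5.7081)^2/12 + (7.8512)^2/11 + (-7.4511)^2/9
  = 1.1687 + 2.7152 + 5.6038 + 6.1688 = 15.6564
Step 3: Objective decrease = 0.5 * g^T H^(-1) g = 7.8282


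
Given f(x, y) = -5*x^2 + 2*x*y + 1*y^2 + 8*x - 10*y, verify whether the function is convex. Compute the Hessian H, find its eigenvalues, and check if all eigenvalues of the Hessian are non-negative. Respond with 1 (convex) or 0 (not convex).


The Hessian of f(x,y) = -5*x^2 + 2*x*y + 1*y^2 + 8*x - 10*y is:
H = [[-10, 2], [2, 2]]
Trace = -10 + 2 = -8
Determinant = -10*2 - (2)^2 = -24
Discriminant = (-8)^2 - 4*-24 = 160.0
Eigenvalues: lambda_1 = -10.3246, lambda_2 = 2.3246
The function is not convex.

0


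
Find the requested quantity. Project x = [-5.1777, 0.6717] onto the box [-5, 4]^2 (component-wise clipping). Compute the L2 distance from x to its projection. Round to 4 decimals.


Project each component onto [-5, 4].
clip(-5.1777) = -5.0, clip(0.6717) = 0.6717
Projection = [-5.0, 0.6717]
Squared diffs: [0.0316, 0.0]
Distance = sqrt(0.0316) = 0.1777


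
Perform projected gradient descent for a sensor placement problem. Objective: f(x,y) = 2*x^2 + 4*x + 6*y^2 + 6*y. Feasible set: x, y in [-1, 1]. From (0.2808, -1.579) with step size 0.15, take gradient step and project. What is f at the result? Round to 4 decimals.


Step 1: Compute gradient at (0.2808, -1.579).
grad_x = 2*2*0.2808 + 4 = 5.1232
grad_y = 2*6*-1.579 + 6 = -12.948
Step 2: Gradient step.
x_raw = 0.2808 - 0.15*5.1232 = -0.4877
y_raw = -1.579 - 0.15*-12.948 = 0.3632
Step 3: Project onto [-1, 1].
x_proj = clip(-0.4877) = -0.4877
y_proj = clip(0.3632) = 0.3632
Step 4: Evaluate f.
f(-0.4877, 0.3632) = 1.4956


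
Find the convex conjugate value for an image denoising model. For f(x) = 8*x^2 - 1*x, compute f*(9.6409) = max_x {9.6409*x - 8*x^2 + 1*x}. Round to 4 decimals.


f*(y) = sup_x {y*x - a*x^2 - b*x} = sup_x {(y-b)*x - a*x^2}
FOC: (y - b) - 2a*x = 0 => x* = (y - b)/(2a)
x* = (9.6409 + 1)/(2*8) = 0.6651
f*(9.6409) = (y-b)^2/(4a) = (9.6409 + 1)^2/(4*8)
= 113.2288/32 = 3.5384


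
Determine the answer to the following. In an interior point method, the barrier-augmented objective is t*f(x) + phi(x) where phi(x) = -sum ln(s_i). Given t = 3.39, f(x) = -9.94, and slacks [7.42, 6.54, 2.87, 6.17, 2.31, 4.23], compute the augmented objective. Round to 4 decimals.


Step 1: Compute log-barrier.
ln values: [2.0042, 1.8779, 1.0543, 1.8197, 0.8372, 1.4422]
phi = -(2.0042 + 1.8779 + 1.0543 + 1.8197 + 0.8372 + 1.4422) = -9.0356
Step 2: Compute augmented objective.
t*f(x) = 3.39*-9.94 = -33.6966
Total = -33.6966 - 9.0356 = -42.7322


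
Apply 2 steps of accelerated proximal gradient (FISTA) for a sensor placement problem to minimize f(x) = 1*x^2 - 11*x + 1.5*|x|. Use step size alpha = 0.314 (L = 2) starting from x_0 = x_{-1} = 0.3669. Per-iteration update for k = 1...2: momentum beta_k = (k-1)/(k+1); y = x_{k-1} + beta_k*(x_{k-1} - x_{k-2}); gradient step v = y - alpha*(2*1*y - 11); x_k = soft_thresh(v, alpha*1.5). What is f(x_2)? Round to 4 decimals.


FISTA on f(x) = 1*x^2 - 11*x + 1.5*|x|
L = 2, alpha = 0.314
Iteration 1: beta = 0.0, y = 0.3669 + 0.0*(0.3669 - 0.3669) = 0.3669
  grad(y) = -10.2662, v = y - alpha*grad = 3.5905
  prox(v) = soft_thresh(3.5905, 0.471) = 3.1195
Iteration 2: beta = 0.3333, y = 3.1195 + 0.3333*(3.1195 - 0.3669) = 4.037
  grad(y) = -2.926, v = y - alpha*grad = 4.9558
  prox(v) = soft_thresh(4.9558, 0.471) = 4.4848
f(x_2) = 1*4.4848^2 - 11*4.4848 + 1.5*|4.4848| = -22.4922


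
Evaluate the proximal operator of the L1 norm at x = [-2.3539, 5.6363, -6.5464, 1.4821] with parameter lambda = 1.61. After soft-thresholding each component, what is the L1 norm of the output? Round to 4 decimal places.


Soft-thresholding with lambda = 1.61:
prox(-2.3539) = sign(-2.3539)*max(|-2.3539| - 1.61, 0) = -0.7439
prox(5.6363) = sign(5.6363)*max(|5.6363| - 1.61, 0) = 4.0263
prox(-6.5464) = sign(-6.5464)*max(|-6.5464| - 1.61, 0) = -4.9364
prox(1.4821) = sign(1.4821)*max(|1.4821| - 1.61, 0) = 0.0
prox(x) = [-0.7439, 4.0263, -4.9364, 0.0]
||prox(x)||_1 = 0.7439 + 4.0263 + 4.9364 + 0.0 = 9.7066


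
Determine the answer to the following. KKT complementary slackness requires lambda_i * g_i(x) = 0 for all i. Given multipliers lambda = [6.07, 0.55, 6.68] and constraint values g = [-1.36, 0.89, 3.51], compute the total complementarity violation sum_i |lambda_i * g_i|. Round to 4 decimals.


KKT complementary slackness check:
lambda_1 * g_1 = 6.07 * -1.36 = -8.2552
lambda_2 * g_2 = 0.55 * 0.89 = 0.4895
lambda_3 * g_3 = 6.68 * 3.51 = 23.4468
Total violation = 8.2552 + 0.4895 + 23.4468 = 32.1915


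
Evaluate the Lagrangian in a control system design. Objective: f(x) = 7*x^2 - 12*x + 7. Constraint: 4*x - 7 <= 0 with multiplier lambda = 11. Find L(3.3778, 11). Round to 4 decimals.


Step 1: Evaluate f(x).
f(3.3778) = 7*3.3778^2 - 12*3.3778 + 7 = 46.3331
Step 2: Evaluate g(x).
g(3.3778) = 4*3.3778 - 7 = 6.5112
Step 3: Compute Lagrangian.
L = 46.3331 + 11*6.5112 = 117.9563


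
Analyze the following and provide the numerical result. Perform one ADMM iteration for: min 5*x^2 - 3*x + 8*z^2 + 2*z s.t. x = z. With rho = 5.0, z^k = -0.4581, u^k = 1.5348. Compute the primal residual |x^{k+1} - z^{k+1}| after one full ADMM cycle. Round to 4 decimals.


ADMM iteration with rho = 5.0, z^k = -0.4581, u^k = 1.5348
Step 1: x-update.
Minimize 5*x^2 - 3*x + (5.0/2)*(x + 0.4581 + 1.5348)^2
FOC: (2*5 + 5.0)*x = 3 + 5.0*(-0.4581 - 1.5348)
x^{k+1} = -0.4643
Step 2: z-update.
Minimize 8*z^2 + 2*z + (5.0/2)*(-0.4643 - z + 1.5348)^2
FOC: (2*8 + 5.0)*z = -2 + 5.0*(-0.4643 + 1.5348)
z^{k+1} = 0.1596
Step 3: u-update.
u^{k+1} = 1.5348 - 0.4643 - 0.1596 = 0.9109
Step 4: Primal residual = |-0.4643 - 0.1596| = 0.6239


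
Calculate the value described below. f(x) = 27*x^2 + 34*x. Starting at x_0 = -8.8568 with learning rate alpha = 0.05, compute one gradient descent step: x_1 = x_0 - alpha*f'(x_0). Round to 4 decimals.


We compute the gradient at x_0 and apply the update.
f'(x) = 54*x + 34
f'(-8.8568) = 54*-8.8568 + 34 = -444.2672
x_1 = -8.8568 - 0.05*-444.2672 = 13.3566


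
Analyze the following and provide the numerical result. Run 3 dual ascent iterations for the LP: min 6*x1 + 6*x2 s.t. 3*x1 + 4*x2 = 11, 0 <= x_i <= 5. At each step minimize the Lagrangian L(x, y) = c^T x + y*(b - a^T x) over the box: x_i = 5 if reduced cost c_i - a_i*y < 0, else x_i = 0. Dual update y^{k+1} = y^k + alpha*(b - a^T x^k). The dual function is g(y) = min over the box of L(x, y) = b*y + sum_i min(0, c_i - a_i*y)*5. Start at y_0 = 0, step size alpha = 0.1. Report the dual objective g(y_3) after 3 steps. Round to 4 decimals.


Dual ascent for LP: min 6*x1 + 6*x2, 3*x1 + 4*x2 = 11, 0 <= x_i <= 5
Step 1: y^k = 0.0, reduced costs: (6.0, 6.0)
  x^k = (0.0, 0.0), subgradient = b - a^T x = 11.0
  y^{k+1} = 0.0 + 0.1*11.0 = 1.1
Step 2: y^k = 1.1, reduced costs: (2.7, 1.6)
  x^k = (0.0, 0.0), subgradient = b - a^T x = 11.0
  y^{k+1} = 1.1 + 0.1*11.0 = 2.2
Step 3: y^k = 2.2, reduced costs: (-0.6, -2.8)
  x^k = (5.0, 5.0), subgradient = b - a^T x = -24.0
  y^{k+1} = 2.2 + 0.1*-24.0 = -0.2
Dual objective at y_3 = -0.2: reduced costs (6.6, 6.8), box minimizer x = (0.0, 0.0)
g(y_3) = b*y + (c1 - a1*y)*x1 + (c2 - a2*y)*x2 = 11*(-0.2) + 6.6*0.0 + 6.8*0.0 = -2.2 + 0.0 + 0.0 = -2.2


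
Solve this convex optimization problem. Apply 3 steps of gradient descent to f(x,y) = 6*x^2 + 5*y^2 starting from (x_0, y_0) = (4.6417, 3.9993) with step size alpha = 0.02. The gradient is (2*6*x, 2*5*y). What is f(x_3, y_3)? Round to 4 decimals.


Gradient descent on f(x,y) = 6*x^2 + 5*y^2.
Starting point: (4.6417, 3.9993), alpha = 0.02
Step 1: grad_x = 2*6*4.6417 = 55.7004, grad_y = 2*5*3.9993 = 39.993
  x_1 = 4.6417 - 0.02*55.7004 = 3.5277
  y_1 = 3.9993 - 0.02*39.993 = 3.1994
Step 2: grad_x = 2*6*3.5277 = 42.3323, grad_y = 2*5*3.1994 = 31.9944
  x_2 = 3.5277 - 0.02*42.3323 = 2.681
  y_2 = 3.1994 - 0.02*31.9944 = 2.5596
Step 3: grad_x = 2*6*2.681 = 32.1726, grad_y = 2*5*2.5596 = 25.5955
  x_3 = 2.681 - 0.02*32.1726 = 2.0376
  y_3 = 2.5596 - 0.02*25.5955 = 2.0476
f(2.0376, 2.0476) = 6*2.0376^2 + 5*2.0476^2 = 45.8749


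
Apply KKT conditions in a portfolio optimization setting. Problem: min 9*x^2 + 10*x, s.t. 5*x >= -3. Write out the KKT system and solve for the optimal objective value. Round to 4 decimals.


Step 1: Try lambda = 0 (constraint inactive).
Stationarity: 2*9*x + 10 = 0
x* = -10/(2*9) = -5/9 = -0.5556 (rounded; the exact value -5/9 is used below)
Check constraint: 5*-0.5556 = -2.778 >= -3 -- satisfied.
Step 2: Compute optimal value.
f(x*) = 9*(-5/9)^2 + 10*(-5/9) = -2.7778


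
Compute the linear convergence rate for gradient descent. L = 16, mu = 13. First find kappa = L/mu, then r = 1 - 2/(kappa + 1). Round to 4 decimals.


Step 1: Compute the condition number.
kappa = L/mu = 16/13 = 1.2308
Step 2: Compute the convergence rate.
r = 1 - 2/(kappa + 1) = 1 - 2*mu/(L + mu) = (L - mu)/(L + mu) = 3/29 = 0.1034


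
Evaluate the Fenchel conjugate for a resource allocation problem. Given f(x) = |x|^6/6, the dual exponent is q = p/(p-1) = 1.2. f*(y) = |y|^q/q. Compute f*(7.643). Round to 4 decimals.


The conjugate exponent q satisfies 1/p + 1/q = 1.
p = 6, so q = 6/(6 - 1) = 1.2
|y|^q = 7.643^1.2 = 11.4793
f*(7.643) = 11.4793 / 1.2 = 9.5661


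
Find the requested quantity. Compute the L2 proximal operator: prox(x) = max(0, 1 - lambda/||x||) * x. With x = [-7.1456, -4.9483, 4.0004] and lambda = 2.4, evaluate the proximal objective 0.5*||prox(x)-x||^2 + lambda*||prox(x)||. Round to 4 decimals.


Step 1: Compute ||x||.
||x|| = 9.5681
Step 2: Compute scaling factor.
scale = max(0, 1 - 2.4/9.5681) = 0.7492
Step 3: prox(x) = [-5.3532, -3.7071, 2.997]
||prox(x)|| = 7.1681
Step 4: Proximal objective.
0.5*||prox-x||^2 = 2.88
lambda*||prox|| = 17.2034
Total = 20.0834


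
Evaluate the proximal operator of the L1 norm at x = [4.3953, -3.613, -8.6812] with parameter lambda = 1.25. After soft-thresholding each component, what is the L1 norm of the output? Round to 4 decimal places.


Soft-thresholding with lambda = 1.25:
prox(4.3953) = sign(4.3953)*max(|4.3953| - 1.25, 0) = 3.1453
prox(-3.613) = sign(-3.613)*max(|-3.613| - 1.25, 0) = -2.363
prox(-8.6812) = sign(-8.6812)*max(|-8.6812| - 1.25, 0) = -7.4312
prox(x) = [3.1453, -2.363, -7.4312]
||prox(x)||_1 = 3.1453 + 2.363 + 7.4312 = 12.9395


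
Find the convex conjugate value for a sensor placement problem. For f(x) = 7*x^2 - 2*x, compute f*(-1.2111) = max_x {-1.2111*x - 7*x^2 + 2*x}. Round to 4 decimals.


f*(y) = sup_x {y*x - a*x^2 - b*x} = sup_x {(y-b)*x - a*x^2}
FOC: (y - b) - 2a*x = 0 => x* = (y - b)/(2a)
x* = (-1.2111 + 2)/(2*7) = 0.0564
f*(-1.2111) = (y-b)^2/(4a) = (-1.2111 + 2)^2/(4*7)
= 0.6224/28 = 0.0222


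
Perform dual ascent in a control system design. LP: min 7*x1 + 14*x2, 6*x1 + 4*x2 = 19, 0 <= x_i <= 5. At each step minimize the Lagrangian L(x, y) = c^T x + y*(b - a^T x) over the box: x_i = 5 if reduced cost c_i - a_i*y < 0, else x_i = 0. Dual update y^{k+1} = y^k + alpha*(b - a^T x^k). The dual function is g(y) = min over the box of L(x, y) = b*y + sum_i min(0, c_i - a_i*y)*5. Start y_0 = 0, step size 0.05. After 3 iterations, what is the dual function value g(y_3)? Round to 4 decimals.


Dual ascent for LP: min 7*x1 + 14*x2, 6*x1 + 4*x2 = 19, 0 <= x_i <= 5
Step 1: y^k = 0.0, reduced costs: (7.0, 14.0)
  x^k = (0.0, 0.0), subgradient = b - a^T x = 19.0
  y^{k+1} = 0.0 + 0.05*19.0 = 0.95
Step 2: y^k = 0.95, reduced costs: (1.3, 10.2)
  x^k = (0.0, 0.0), subgradient = b - a^T x = 19.0
  y^{k+1} = 0.95 + 0.05*19.0 = 1.9
Step 3: y^k = 1.9, reduced costs: (-4.4, 6.4)
  x^k = (5.0, 0.0), subgradient = b - a^T x = -11.0
  y^{k+1} = 1.9 + 0.05*-11.0 = 1.35
Dual objective at y_3 = 1.35: reduced costs (-1.1, 8.6), box minimizer x = (5.0, 0.0)
g(y_3) = b*y + (c1 - a1*y)*x1 + (c2 - a2*y)*x2 = 19*1.35 + (-1.1)*5.0 + 8.6*0.0 = 25.65 - 5.5 + 0.0 = 20.15
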